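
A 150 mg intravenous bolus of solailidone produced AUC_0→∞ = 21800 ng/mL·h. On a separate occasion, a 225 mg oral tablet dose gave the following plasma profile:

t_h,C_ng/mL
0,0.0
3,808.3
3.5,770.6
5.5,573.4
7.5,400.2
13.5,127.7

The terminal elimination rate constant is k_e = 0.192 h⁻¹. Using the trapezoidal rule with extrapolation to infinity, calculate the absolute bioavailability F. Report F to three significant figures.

Trapezoidal AUC_0→13.5 (oral tablet):
  [0→3]: (0.0+808.3)/2 × 3 = 1212.45
  [3→3.5]: (808.3+770.6)/2 × 0.5 = 394.725
  [3.5→5.5]: (770.6+573.4)/2 × 2 = 1344.0
  [5.5→7.5]: (573.4+400.2)/2 × 2 = 973.6
  [7.5→13.5]: (400.2+127.7)/2 × 6 = 1583.7
  Sum = 5508.475 ng/mL·h
Tail: C_last/k_e = 127.7/0.192 = 665.104
AUC_0→∞ (oral tablet) = 5508.475 + 665.104 = 6173.579 ng/mL·h
F = (AUC_ev/D_ev)/(AUC_iv/D_iv) = (6173.579/225)/(21800/150) = 27.4381/145.333 = 0.1888

F = 0.189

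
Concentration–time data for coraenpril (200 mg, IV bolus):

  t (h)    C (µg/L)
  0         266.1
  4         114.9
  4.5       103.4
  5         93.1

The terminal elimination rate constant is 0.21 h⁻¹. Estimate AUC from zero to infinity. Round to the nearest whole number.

AUC = 1309 µg/L·h

Trapezoidal AUC_0→5:
  [0→4]: (266.1+114.9)/2 × 4 = 762.0
  [4→4.5]: (114.9+103.4)/2 × 0.5 = 54.575
  [4.5→5]: (103.4+93.1)/2 × 0.5 = 49.125
  Sum = 865.7 µg/L·h
Extrapolated tail: C_last / k_e = 93.1 / 0.21 = 443.333
AUC_0→∞ = 865.7 + 443.333 = 1309.033 µg/L·h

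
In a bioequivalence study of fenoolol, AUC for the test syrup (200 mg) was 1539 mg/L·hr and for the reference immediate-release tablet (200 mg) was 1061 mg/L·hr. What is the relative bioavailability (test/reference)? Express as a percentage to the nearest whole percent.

F_rel = (AUC_test/D_test) / (AUC_ref/D_ref)
      = (1539/200) / (1061/200)
      = 7.695 / 5.305 = 1.4505 = 145.05%

F_rel = 145%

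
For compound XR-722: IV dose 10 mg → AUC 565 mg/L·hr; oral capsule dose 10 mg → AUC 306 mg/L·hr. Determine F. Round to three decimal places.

F = 0.542

F = (AUC_ev / D_ev) / (AUC_iv / D_iv)
  = (306/10) / (565/10)
  = 30.6 / 56.5 = 0.5416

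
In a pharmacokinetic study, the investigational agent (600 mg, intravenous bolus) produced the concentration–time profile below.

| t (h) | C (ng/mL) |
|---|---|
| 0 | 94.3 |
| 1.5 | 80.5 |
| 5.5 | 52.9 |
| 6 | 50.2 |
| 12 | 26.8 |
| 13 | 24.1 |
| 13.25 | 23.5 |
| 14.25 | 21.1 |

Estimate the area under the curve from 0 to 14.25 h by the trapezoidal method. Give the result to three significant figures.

AUC = 708 ng/mL·h

Trapezoidal AUC_0→14.25:
  [0→1.5]: (94.3+80.5)/2 × 1.5 = 131.1
  [1.5→5.5]: (80.5+52.9)/2 × 4 = 266.8
  [5.5→6]: (52.9+50.2)/2 × 0.5 = 25.775
  [6→12]: (50.2+26.8)/2 × 6 = 231.0
  [12→13]: (26.8+24.1)/2 × 1 = 25.45
  [13→13.25]: (24.1+23.5)/2 × 0.25 = 5.95
  [13.25→14.25]: (23.5+21.1)/2 × 1 = 22.3
  Sum = 708.375 ng/mL·h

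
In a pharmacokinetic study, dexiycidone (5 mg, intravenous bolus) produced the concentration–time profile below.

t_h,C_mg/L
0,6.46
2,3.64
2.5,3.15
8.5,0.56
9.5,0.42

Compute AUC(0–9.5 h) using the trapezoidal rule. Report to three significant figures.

AUC = 23.4 mg/L·h

Trapezoidal AUC_0→9.5:
  [0→2]: (6.46+3.64)/2 × 2 = 10.1
  [2→2.5]: (3.64+3.15)/2 × 0.5 = 1.6975
  [2.5→8.5]: (3.15+0.56)/2 × 6 = 11.13
  [8.5→9.5]: (0.56+0.42)/2 × 1 = 0.49
  Sum = 23.4175 mg/L·h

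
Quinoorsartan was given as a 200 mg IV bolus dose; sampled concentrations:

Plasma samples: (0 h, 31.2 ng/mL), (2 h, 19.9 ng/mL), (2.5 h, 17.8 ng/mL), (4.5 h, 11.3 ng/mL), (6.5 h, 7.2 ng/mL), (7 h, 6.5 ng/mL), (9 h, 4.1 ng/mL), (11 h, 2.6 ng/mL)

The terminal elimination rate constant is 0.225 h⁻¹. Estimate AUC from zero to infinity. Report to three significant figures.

AUC = 140 ng/mL·h

Trapezoidal AUC_0→11:
  [0→2]: (31.2+19.9)/2 × 2 = 51.1
  [2→2.5]: (19.9+17.8)/2 × 0.5 = 9.425
  [2.5→4.5]: (17.8+11.3)/2 × 2 = 29.1
  [4.5→6.5]: (11.3+7.2)/2 × 2 = 18.5
  [6.5→7]: (7.2+6.5)/2 × 0.5 = 3.425
  [7→9]: (6.5+4.1)/2 × 2 = 10.6
  [9→11]: (4.1+2.6)/2 × 2 = 6.7
  Sum = 128.85 ng/mL·h
Extrapolated tail: C_last / k_e = 2.6 / 0.225 = 11.556
AUC_0→∞ = 128.85 + 11.556 = 140.406 ng/mL·h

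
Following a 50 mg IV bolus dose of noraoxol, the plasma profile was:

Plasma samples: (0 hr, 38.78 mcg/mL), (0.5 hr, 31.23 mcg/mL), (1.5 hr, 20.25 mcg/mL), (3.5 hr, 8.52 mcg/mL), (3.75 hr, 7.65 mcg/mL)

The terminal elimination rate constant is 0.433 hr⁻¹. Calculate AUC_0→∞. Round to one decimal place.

AUC = 91.7 mcg/mL·hr

Trapezoidal AUC_0→3.75:
  [0→0.5]: (38.78+31.23)/2 × 0.5 = 17.5025
  [0.5→1.5]: (31.23+20.25)/2 × 1 = 25.74
  [1.5→3.5]: (20.25+8.52)/2 × 2 = 28.77
  [3.5→3.75]: (8.52+7.65)/2 × 0.25 = 2.02125
  Sum = 74.03375 mcg/mL·hr
Extrapolated tail: C_last / k_e = 7.65 / 0.433 = 17.667
AUC_0→∞ = 74.03375 + 17.667 = 91.70075 mcg/mL·hr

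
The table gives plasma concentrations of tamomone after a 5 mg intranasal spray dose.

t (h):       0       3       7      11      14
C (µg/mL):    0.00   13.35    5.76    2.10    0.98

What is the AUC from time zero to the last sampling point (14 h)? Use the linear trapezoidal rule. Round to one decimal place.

AUC = 78.6 µg/mL·h

Trapezoidal AUC_0→14:
  [0→3]: (0.00+13.35)/2 × 3 = 20.025
  [3→7]: (13.35+5.76)/2 × 4 = 38.22
  [7→11]: (5.76+2.10)/2 × 4 = 15.72
  [11→14]: (2.10+0.98)/2 × 3 = 4.62
  Sum = 78.585 µg/mL·h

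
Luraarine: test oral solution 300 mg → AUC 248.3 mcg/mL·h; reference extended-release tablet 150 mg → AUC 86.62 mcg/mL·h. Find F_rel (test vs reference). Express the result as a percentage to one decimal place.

F_rel = (AUC_test/D_test) / (AUC_ref/D_ref)
      = (248.3/300) / (86.62/150)
      = 0.827667 / 0.577467 = 1.4333 = 143.33%

F_rel = 143.3%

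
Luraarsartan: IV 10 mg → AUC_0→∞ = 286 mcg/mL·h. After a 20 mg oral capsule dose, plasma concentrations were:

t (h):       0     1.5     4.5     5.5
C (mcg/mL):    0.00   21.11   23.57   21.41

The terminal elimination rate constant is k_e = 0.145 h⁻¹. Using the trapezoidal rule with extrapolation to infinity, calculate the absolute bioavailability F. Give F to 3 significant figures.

Trapezoidal AUC_0→5.5 (oral capsule):
  [0→1.5]: (0.00+21.11)/2 × 1.5 = 15.8325
  [1.5→4.5]: (21.11+23.57)/2 × 3 = 67.02
  [4.5→5.5]: (23.57+21.41)/2 × 1 = 22.49
  Sum = 105.3425 mcg/mL·h
Tail: C_last/k_e = 21.41/0.145 = 147.655
AUC_0→∞ (oral capsule) = 105.3425 + 147.655 = 252.9975 mcg/mL·h
F = (AUC_ev/D_ev)/(AUC_iv/D_iv) = (252.9975/20)/(286/10) = 12.649875/28.6 = 0.4423

F = 0.442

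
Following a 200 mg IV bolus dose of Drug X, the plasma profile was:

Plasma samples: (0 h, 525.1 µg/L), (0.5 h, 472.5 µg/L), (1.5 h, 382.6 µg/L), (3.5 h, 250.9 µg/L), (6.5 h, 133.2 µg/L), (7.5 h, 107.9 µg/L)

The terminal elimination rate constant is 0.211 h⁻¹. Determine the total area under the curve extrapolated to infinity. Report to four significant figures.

Trapezoidal AUC_0→7.5:
  [0→0.5]: (525.1+472.5)/2 × 0.5 = 249.4
  [0.5→1.5]: (472.5+382.6)/2 × 1 = 427.55
  [1.5→3.5]: (382.6+250.9)/2 × 2 = 633.5
  [3.5→6.5]: (250.9+133.2)/2 × 3 = 576.15
  [6.5→7.5]: (133.2+107.9)/2 × 1 = 120.55
  Sum = 2007.15 µg/L·h
Extrapolated tail: C_last / k_e = 107.9 / 0.211 = 511.374
AUC_0→∞ = 2007.15 + 511.374 = 2518.524 µg/L·h

AUC = 2519 µg/L·h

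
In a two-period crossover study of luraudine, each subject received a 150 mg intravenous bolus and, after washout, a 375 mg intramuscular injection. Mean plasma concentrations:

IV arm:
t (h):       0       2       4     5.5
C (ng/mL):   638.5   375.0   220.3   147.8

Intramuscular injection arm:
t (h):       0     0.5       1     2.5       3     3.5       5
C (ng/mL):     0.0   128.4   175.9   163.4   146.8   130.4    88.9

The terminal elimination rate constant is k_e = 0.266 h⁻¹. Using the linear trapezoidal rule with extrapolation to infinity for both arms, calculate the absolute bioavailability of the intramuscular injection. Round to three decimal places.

F = 0.165

Trapezoidal AUC_0→5.5 (IV):
  [0→2]: (638.5+375.0)/2 × 2 = 1013.5
  [2→4]: (375.0+220.3)/2 × 2 = 595.3
  [4→5.5]: (220.3+147.8)/2 × 1.5 = 276.075
  Sum = 1884.875 ng/mL·h
IV tail: 147.8/0.266 = 555.639; AUC_iv,0→∞ = 1884.875 + 555.639 = 2440.514 ng/mL·h
Trapezoidal AUC_0→5 (intramuscular injection):
  [0→0.5]: (0.0+128.4)/2 × 0.5 = 32.1
  [0.5→1]: (128.4+175.9)/2 × 0.5 = 76.075
  [1→2.5]: (175.9+163.4)/2 × 1.5 = 254.475
  [2.5→3]: (163.4+146.8)/2 × 0.5 = 77.55
  [3→3.5]: (146.8+130.4)/2 × 0.5 = 69.3
  [3.5→5]: (130.4+88.9)/2 × 1.5 = 164.475
  Sum = 673.975 ng/mL·h
intramuscular injection tail: 88.9/0.266 = 334.211; AUC_ev,0→∞ = 673.975 + 334.211 = 1008.186 ng/mL·h
F = (AUC_ev/D_ev)/(AUC_iv/D_iv) = (1008.186/375)/(2440.514/150) = 2.688496/16.2701 = 0.1652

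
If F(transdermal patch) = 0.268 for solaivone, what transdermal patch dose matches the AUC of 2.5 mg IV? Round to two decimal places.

For equal systemic exposure: F × D_ev = D_iv
D_ev = D_iv / F = 2.5 / 0.268 = 9.32836 mg

D_transdermal = 9.33 mg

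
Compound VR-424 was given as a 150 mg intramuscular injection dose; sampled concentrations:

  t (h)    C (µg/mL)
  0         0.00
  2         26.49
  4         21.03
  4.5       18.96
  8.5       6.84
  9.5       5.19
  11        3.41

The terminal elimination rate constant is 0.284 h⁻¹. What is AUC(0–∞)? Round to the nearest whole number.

AUC = 160 µg/mL·h

Trapezoidal AUC_0→11:
  [0→2]: (0.00+26.49)/2 × 2 = 26.49
  [2→4]: (26.49+21.03)/2 × 2 = 47.52
  [4→4.5]: (21.03+18.96)/2 × 0.5 = 9.9975
  [4.5→8.5]: (18.96+6.84)/2 × 4 = 51.6
  [8.5→9.5]: (6.84+5.19)/2 × 1 = 6.015
  [9.5→11]: (5.19+3.41)/2 × 1.5 = 6.45
  Sum = 148.0725 µg/mL·h
Extrapolated tail: C_last / k_e = 3.41 / 0.284 = 12.007
AUC_0→∞ = 148.0725 + 12.007 = 160.0795 µg/mL·h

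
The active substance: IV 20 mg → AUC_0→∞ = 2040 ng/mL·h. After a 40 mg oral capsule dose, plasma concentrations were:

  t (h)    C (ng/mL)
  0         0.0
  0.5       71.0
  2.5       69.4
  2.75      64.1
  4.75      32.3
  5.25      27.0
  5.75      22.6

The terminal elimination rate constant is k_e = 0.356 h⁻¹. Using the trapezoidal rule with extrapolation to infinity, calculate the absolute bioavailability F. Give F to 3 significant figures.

Trapezoidal AUC_0→5.75 (oral capsule):
  [0→0.5]: (0.0+71.0)/2 × 0.5 = 17.75
  [0.5→2.5]: (71.0+69.4)/2 × 2 = 140.4
  [2.5→2.75]: (69.4+64.1)/2 × 0.25 = 16.6875
  [2.75→4.75]: (64.1+32.3)/2 × 2 = 96.4
  [4.75→5.25]: (32.3+27.0)/2 × 0.5 = 14.825
  [5.25→5.75]: (27.0+22.6)/2 × 0.5 = 12.4
  Sum = 298.4625 ng/mL·h
Tail: C_last/k_e = 22.6/0.356 = 63.483
AUC_0→∞ (oral capsule) = 298.4625 + 63.483 = 361.9455 ng/mL·h
F = (AUC_ev/D_ev)/(AUC_iv/D_iv) = (361.9455/40)/(2040/20) = 9.0486375/102 = 0.0887

F = 0.0887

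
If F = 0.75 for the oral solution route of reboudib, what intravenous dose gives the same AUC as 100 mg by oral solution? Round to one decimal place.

Systemic exposure from an extravascular dose = F × D_ev, so the equivalent IV dose is F × D_ev.
D_iv = F × D_ev = 0.75 × 100 = 75 mg

D_iv = 75.0 mg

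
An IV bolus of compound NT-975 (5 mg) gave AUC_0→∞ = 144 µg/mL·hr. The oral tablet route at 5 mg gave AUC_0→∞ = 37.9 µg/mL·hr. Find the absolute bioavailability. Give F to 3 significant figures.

F = (AUC_ev / D_ev) / (AUC_iv / D_iv)
  = (37.9/5) / (144/5)
  = 7.58 / 28.8 = 0.2632

F = 0.263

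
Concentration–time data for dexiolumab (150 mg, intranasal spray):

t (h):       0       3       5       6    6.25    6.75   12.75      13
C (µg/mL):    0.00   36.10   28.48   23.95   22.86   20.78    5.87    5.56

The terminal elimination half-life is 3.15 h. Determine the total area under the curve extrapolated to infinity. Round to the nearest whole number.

AUC = 268 µg/mL·h

Trapezoidal AUC_0→13:
  [0→3]: (0.00+36.10)/2 × 3 = 54.15
  [3→5]: (36.10+28.48)/2 × 2 = 64.58
  [5→6]: (28.48+23.95)/2 × 1 = 26.215
  [6→6.25]: (23.95+22.86)/2 × 0.25 = 5.85125
  [6.25→6.75]: (22.86+20.78)/2 × 0.5 = 10.91
  [6.75→12.75]: (20.78+5.87)/2 × 6 = 79.95
  [12.75→13]: (5.87+5.56)/2 × 0.25 = 1.42875
  Sum = 243.085 µg/mL·h
k_e = ln2 / t½ = 0.693147 / 3.15 = 0.2200 h^-1
Extrapolated tail: C_last / k_e = 5.56 / 0.22 = 25.273
AUC_0→∞ = 243.085 + 25.273 = 268.358 µg/mL·h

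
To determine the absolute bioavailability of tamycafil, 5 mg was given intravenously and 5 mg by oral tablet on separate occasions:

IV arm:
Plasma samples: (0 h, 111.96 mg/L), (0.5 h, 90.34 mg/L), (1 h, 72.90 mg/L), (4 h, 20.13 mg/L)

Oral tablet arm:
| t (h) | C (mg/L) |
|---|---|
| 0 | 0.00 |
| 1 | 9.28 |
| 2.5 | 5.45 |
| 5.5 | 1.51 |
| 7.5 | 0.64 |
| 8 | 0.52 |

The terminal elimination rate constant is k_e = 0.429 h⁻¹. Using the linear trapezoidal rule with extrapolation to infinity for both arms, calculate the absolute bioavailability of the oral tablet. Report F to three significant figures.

F = 0.107

Trapezoidal AUC_0→4 (IV):
  [0→0.5]: (111.96+90.34)/2 × 0.5 = 50.575
  [0.5→1]: (90.34+72.90)/2 × 0.5 = 40.81
  [1→4]: (72.90+20.13)/2 × 3 = 139.545
  Sum = 230.93 mg/L·h
IV tail: 20.13/0.429 = 46.923; AUC_iv,0→∞ = 230.93 + 46.923 = 277.853 mg/L·h
Trapezoidal AUC_0→8 (oral tablet):
  [0→1]: (0.00+9.28)/2 × 1 = 4.64
  [1→2.5]: (9.28+5.45)/2 × 1.5 = 11.0475
  [2.5→5.5]: (5.45+1.51)/2 × 3 = 10.44
  [5.5→7.5]: (1.51+0.64)/2 × 2 = 2.15
  [7.5→8]: (0.64+0.52)/2 × 0.5 = 0.29
  Sum = 28.5675 mg/L·h
oral tablet tail: 0.52/0.429 = 1.212; AUC_ev,0→∞ = 28.5675 + 1.212 = 29.7795 mg/L·h
F = (AUC_ev/D_ev)/(AUC_iv/D_iv) = (29.7795/5)/(277.853/5) = 5.9559/55.5706 = 0.1072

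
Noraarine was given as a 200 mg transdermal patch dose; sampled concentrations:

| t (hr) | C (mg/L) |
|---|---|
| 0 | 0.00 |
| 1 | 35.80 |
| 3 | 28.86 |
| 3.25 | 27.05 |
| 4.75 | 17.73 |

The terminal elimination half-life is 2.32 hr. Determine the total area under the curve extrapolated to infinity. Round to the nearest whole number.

AUC = 182 mg/L·hr

Trapezoidal AUC_0→4.75:
  [0→1]: (0.00+35.80)/2 × 1 = 17.9
  [1→3]: (35.80+28.86)/2 × 2 = 64.66
  [3→3.25]: (28.86+27.05)/2 × 0.25 = 6.98875
  [3.25→4.75]: (27.05+17.73)/2 × 1.5 = 33.585
  Sum = 123.13375 mg/L·hr
k_e = ln2 / t½ = 0.693147 / 2.32 = 0.2988 hr^-1
Extrapolated tail: C_last / k_e = 17.73 / 0.2988 = 59.337
AUC_0→∞ = 123.13375 + 59.337 = 182.47075 mg/L·hr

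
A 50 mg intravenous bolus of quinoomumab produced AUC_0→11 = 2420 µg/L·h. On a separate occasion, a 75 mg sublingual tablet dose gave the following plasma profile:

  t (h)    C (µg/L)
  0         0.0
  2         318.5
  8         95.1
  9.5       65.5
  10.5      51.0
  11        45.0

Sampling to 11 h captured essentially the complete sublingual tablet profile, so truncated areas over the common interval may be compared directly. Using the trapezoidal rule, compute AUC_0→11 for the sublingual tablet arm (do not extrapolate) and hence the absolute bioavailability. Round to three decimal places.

F = 0.485

Trapezoidal AUC_0→11 (sublingual tablet):
  [0→2]: (0.0+318.5)/2 × 2 = 318.5
  [2→8]: (318.5+95.1)/2 × 6 = 1240.8
  [8→9.5]: (95.1+65.5)/2 × 1.5 = 120.45
  [9.5→10.5]: (65.5+51.0)/2 × 1 = 58.25
  [10.5→11]: (51.0+45.0)/2 × 0.5 = 24.0
  Sum = 1762.0 µg/L·h
F = (AUC_ev/D_ev)/(AUC_iv/D_iv) = (1762.0/75)/(2420/50) = 23.4933/48.4 = 0.4854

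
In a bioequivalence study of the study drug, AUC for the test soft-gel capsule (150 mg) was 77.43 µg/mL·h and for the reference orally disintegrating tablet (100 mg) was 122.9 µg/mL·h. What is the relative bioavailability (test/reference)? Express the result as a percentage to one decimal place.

F_rel = 42.0%

F_rel = (AUC_test/D_test) / (AUC_ref/D_ref)
      = (77.43/150) / (122.9/100)
      = 0.5162 / 1.229 = 0.4200 = 42.00%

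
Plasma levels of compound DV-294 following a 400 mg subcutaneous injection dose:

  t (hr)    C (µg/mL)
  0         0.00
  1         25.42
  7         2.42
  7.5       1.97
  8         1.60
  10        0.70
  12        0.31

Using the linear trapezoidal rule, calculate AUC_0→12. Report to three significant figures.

AUC = 102 µg/mL·hr

Trapezoidal AUC_0→12:
  [0→1]: (0.00+25.42)/2 × 1 = 12.71
  [1→7]: (25.42+2.42)/2 × 6 = 83.52
  [7→7.5]: (2.42+1.97)/2 × 0.5 = 1.0975
  [7.5→8]: (1.97+1.60)/2 × 0.5 = 0.8925
  [8→10]: (1.60+0.70)/2 × 2 = 2.3
  [10→12]: (0.70+0.31)/2 × 2 = 1.01
  Sum = 101.53 µg/mL·hr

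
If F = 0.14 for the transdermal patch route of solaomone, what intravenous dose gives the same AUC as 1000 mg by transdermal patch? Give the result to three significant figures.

Systemic exposure from an extravascular dose = F × D_ev, so the equivalent IV dose is F × D_ev.
D_iv = F × D_ev = 0.14 × 1000 = 140 mg

D_iv = 140 mg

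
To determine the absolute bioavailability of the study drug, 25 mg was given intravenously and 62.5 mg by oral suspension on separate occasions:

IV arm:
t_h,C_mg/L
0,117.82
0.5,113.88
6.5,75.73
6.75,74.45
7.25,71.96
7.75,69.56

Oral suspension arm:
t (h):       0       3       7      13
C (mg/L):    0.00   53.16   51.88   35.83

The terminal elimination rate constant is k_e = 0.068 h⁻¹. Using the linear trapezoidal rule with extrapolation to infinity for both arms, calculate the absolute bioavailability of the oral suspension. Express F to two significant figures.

F = 0.25

Trapezoidal AUC_0→7.75 (IV):
  [0→0.5]: (117.82+113.88)/2 × 0.5 = 57.925
  [0.5→6.5]: (113.88+75.73)/2 × 6 = 568.83
  [6.5→6.75]: (75.73+74.45)/2 × 0.25 = 18.7725
  [6.75→7.25]: (74.45+71.96)/2 × 0.5 = 36.6025
  [7.25→7.75]: (71.96+69.56)/2 × 0.5 = 35.38
  Sum = 717.51 mg/L·h
IV tail: 69.56/0.068 = 1022.941; AUC_iv,0→∞ = 717.51 + 1022.941 = 1740.451 mg/L·h
Trapezoidal AUC_0→13 (oral suspension):
  [0→3]: (0.00+53.16)/2 × 3 = 79.74
  [3→7]: (53.16+51.88)/2 × 4 = 210.08
  [7→13]: (51.88+35.83)/2 × 6 = 263.13
  Sum = 552.95 mg/L·h
oral suspension tail: 35.83/0.068 = 526.912; AUC_ev,0→∞ = 552.95 + 526.912 = 1079.862 mg/L·h
F = (AUC_ev/D_ev)/(AUC_iv/D_iv) = (1079.862/62.5)/(1740.451/25) = 17.277792/69.61804 = 0.2482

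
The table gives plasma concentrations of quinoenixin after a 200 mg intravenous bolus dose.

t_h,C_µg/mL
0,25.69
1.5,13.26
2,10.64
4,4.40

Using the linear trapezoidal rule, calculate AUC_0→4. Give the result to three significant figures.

AUC = 50.2 µg/mL·h

Trapezoidal AUC_0→4:
  [0→1.5]: (25.69+13.26)/2 × 1.5 = 29.2125
  [1.5→2]: (13.26+10.64)/2 × 0.5 = 5.975
  [2→4]: (10.64+4.40)/2 × 2 = 15.04
  Sum = 50.2275 µg/mL·h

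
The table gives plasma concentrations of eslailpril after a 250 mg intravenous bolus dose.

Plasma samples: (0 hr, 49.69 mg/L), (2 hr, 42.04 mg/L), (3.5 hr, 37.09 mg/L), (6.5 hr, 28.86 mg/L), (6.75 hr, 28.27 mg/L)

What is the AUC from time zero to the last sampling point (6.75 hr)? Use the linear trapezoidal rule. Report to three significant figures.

Trapezoidal AUC_0→6.75:
  [0→2]: (49.69+42.04)/2 × 2 = 91.73
  [2→3.5]: (42.04+37.09)/2 × 1.5 = 59.3475
  [3.5→6.5]: (37.09+28.86)/2 × 3 = 98.925
  [6.5→6.75]: (28.86+28.27)/2 × 0.25 = 7.14125
  Sum = 257.14375 mg/L·hr

AUC = 257 mg/L·hr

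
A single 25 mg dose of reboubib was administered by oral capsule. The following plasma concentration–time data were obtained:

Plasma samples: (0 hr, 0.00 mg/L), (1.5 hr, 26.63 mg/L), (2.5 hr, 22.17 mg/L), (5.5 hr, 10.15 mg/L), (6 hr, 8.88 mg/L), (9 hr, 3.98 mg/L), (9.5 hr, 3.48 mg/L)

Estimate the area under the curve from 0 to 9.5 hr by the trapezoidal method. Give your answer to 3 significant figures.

AUC = 119 mg/L·hr

Trapezoidal AUC_0→9.5:
  [0→1.5]: (0.00+26.63)/2 × 1.5 = 19.9725
  [1.5→2.5]: (26.63+22.17)/2 × 1 = 24.4
  [2.5→5.5]: (22.17+10.15)/2 × 3 = 48.48
  [5.5→6]: (10.15+8.88)/2 × 0.5 = 4.7575
  [6→9]: (8.88+3.98)/2 × 3 = 19.29
  [9→9.5]: (3.98+3.48)/2 × 0.5 = 1.865
  Sum = 118.765 mg/L·hr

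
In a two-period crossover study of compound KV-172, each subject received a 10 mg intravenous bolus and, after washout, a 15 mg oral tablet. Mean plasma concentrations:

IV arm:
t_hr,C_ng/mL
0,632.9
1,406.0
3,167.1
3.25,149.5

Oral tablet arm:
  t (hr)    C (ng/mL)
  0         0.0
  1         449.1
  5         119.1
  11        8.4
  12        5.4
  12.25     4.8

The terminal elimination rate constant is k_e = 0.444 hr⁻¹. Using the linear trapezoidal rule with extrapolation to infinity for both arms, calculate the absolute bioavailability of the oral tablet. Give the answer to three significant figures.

Trapezoidal AUC_0→3.25 (IV):
  [0→1]: (632.9+406.0)/2 × 1 = 519.45
  [1→3]: (406.0+167.1)/2 × 2 = 573.1
  [3→3.25]: (167.1+149.5)/2 × 0.25 = 39.575
  Sum = 1132.125 ng/mL·hr
IV tail: 149.5/0.444 = 336.712; AUC_iv,0→∞ = 1132.125 + 336.712 = 1468.837 ng/mL·hr
Trapezoidal AUC_0→12.25 (oral tablet):
  [0→1]: (0.0+449.1)/2 × 1 = 224.55
  [1→5]: (449.1+119.1)/2 × 4 = 1136.4
  [5→11]: (119.1+8.4)/2 × 6 = 382.5
  [11→12]: (8.4+5.4)/2 × 1 = 6.9
  [12→12.25]: (5.4+4.8)/2 × 0.25 = 1.275
  Sum = 1751.625 ng/mL·hr
oral tablet tail: 4.8/0.444 = 10.811; AUC_ev,0→∞ = 1751.625 + 10.811 = 1762.436 ng/mL·hr
F = (AUC_ev/D_ev)/(AUC_iv/D_iv) = (1762.436/15)/(1468.837/10) = 117.496/146.8837 = 0.7999

F = 0.800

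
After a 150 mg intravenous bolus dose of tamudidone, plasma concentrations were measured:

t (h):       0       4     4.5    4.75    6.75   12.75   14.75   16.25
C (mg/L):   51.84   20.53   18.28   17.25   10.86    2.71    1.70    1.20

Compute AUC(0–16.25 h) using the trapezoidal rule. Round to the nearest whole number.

Trapezoidal AUC_0→16.25:
  [0→4]: (51.84+20.53)/2 × 4 = 144.74
  [4→4.5]: (20.53+18.28)/2 × 0.5 = 9.7025
  [4.5→4.75]: (18.28+17.25)/2 × 0.25 = 4.44125
  [4.75→6.75]: (17.25+10.86)/2 × 2 = 28.11
  [6.75→12.75]: (10.86+2.71)/2 × 6 = 40.71
  [12.75→14.75]: (2.71+1.70)/2 × 2 = 4.41
  [14.75→16.25]: (1.70+1.20)/2 × 1.5 = 2.175
  Sum = 234.28875 mg/L·h

AUC = 234 mg/L·h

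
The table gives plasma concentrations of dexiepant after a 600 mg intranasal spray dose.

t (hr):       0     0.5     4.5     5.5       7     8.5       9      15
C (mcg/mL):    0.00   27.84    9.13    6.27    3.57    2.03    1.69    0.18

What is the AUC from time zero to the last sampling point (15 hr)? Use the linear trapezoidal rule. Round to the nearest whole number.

Trapezoidal AUC_0→15:
  [0→0.5]: (0.00+27.84)/2 × 0.5 = 6.96
  [0.5→4.5]: (27.84+9.13)/2 × 4 = 73.94
  [4.5→5.5]: (9.13+6.27)/2 × 1 = 7.7
  [5.5→7]: (6.27+3.57)/2 × 1.5 = 7.38
  [7→8.5]: (3.57+2.03)/2 × 1.5 = 4.2
  [8.5→9]: (2.03+1.69)/2 × 0.5 = 0.93
  [9→15]: (1.69+0.18)/2 × 6 = 5.61
  Sum = 106.72 mcg/mL·hr

AUC = 107 mcg/mL·hr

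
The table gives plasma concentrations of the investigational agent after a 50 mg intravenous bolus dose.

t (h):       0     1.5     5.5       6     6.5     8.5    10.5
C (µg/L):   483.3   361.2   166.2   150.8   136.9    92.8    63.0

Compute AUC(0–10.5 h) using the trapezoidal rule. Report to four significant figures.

Trapezoidal AUC_0→10.5:
  [0→1.5]: (483.3+361.2)/2 × 1.5 = 633.375
  [1.5→5.5]: (361.2+166.2)/2 × 4 = 1054.8
  [5.5→6]: (166.2+150.8)/2 × 0.5 = 79.25
  [6→6.5]: (150.8+136.9)/2 × 0.5 = 71.925
  [6.5→8.5]: (136.9+92.8)/2 × 2 = 229.7
  [8.5→10.5]: (92.8+63.0)/2 × 2 = 155.8
  Sum = 2224.85 µg/L·h

AUC = 2225 µg/L·h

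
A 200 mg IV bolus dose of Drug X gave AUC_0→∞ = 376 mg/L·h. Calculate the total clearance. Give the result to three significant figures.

CL = 0.532 L/h

CL = Dose_iv / AUC_0→∞
   = 200 / 376 = 0.531915 L/h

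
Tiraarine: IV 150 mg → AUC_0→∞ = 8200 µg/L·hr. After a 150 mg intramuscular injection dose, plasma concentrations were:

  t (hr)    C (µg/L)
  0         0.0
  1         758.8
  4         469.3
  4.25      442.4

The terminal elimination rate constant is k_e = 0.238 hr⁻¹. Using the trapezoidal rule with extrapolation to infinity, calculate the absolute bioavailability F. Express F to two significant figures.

Trapezoidal AUC_0→4.25 (intramuscular injection):
  [0→1]: (0.0+758.8)/2 × 1 = 379.4
  [1→4]: (758.8+469.3)/2 × 3 = 1842.15
  [4→4.25]: (469.3+442.4)/2 × 0.25 = 113.9625
  Sum = 2335.5125 µg/L·hr
Tail: C_last/k_e = 442.4/0.238 = 1858.824
AUC_0→∞ (intramuscular injection) = 2335.5125 + 1858.824 = 4194.3365 µg/L·hr
F = (AUC_ev/D_ev)/(AUC_iv/D_iv) = (4194.3365/150)/(8200/150) = 27.9622/54.6667 = 0.5115

F = 0.51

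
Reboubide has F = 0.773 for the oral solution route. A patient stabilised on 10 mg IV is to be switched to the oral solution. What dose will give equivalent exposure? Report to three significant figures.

D_oral = 12.9 mg

For equal systemic exposure: F × D_ev = D_iv
D_ev = D_iv / F = 10 / 0.773 = 12.9366 mg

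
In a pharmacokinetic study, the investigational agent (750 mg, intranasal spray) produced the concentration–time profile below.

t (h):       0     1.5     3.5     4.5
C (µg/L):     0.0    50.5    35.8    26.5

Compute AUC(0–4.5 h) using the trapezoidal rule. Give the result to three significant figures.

Trapezoidal AUC_0→4.5:
  [0→1.5]: (0.0+50.5)/2 × 1.5 = 37.875
  [1.5→3.5]: (50.5+35.8)/2 × 2 = 86.3
  [3.5→4.5]: (35.8+26.5)/2 × 1 = 31.15
  Sum = 155.325 µg/L·h

AUC = 155 µg/L·h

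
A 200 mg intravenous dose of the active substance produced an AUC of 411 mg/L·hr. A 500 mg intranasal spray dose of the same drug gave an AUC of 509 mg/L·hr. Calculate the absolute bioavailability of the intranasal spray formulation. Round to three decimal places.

F = 0.495

F = (AUC_ev / D_ev) / (AUC_iv / D_iv)
  = (509/500) / (411/200)
  = 1.018 / 2.055 = 0.4954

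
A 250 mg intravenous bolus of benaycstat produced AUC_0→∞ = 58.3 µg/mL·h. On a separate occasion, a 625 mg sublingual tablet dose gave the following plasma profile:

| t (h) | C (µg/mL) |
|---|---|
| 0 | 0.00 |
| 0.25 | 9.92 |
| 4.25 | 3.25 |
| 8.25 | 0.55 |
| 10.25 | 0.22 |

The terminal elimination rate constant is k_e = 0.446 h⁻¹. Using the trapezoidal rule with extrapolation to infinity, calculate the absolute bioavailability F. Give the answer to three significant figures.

Trapezoidal AUC_0→10.25 (sublingual tablet):
  [0→0.25]: (0.00+9.92)/2 × 0.25 = 1.24
  [0.25→4.25]: (9.92+3.25)/2 × 4 = 26.34
  [4.25→8.25]: (3.25+0.55)/2 × 4 = 7.6
  [8.25→10.25]: (0.55+0.22)/2 × 2 = 0.77
  Sum = 35.95 µg/mL·h
Tail: C_last/k_e = 0.22/0.446 = 0.493
AUC_0→∞ (sublingual tablet) = 35.95 + 0.493 = 36.443 µg/mL·h
F = (AUC_ev/D_ev)/(AUC_iv/D_iv) = (36.443/625)/(58.3/250) = 0.0583088/0.2332 = 0.2500

F = 0.250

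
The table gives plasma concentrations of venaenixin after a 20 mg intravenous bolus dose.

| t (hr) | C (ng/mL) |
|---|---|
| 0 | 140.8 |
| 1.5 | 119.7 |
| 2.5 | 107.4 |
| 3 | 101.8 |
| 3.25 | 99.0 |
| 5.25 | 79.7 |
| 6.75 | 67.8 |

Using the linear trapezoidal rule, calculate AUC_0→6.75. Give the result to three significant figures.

Trapezoidal AUC_0→6.75:
  [0→1.5]: (140.8+119.7)/2 × 1.5 = 195.375
  [1.5→2.5]: (119.7+107.4)/2 × 1 = 113.55
  [2.5→3]: (107.4+101.8)/2 × 0.5 = 52.3
  [3→3.25]: (101.8+99.0)/2 × 0.25 = 25.1
  [3.25→5.25]: (99.0+79.7)/2 × 2 = 178.7
  [5.25→6.75]: (79.7+67.8)/2 × 1.5 = 110.625
  Sum = 675.65 ng/mL·hr

AUC = 676 ng/mL·hr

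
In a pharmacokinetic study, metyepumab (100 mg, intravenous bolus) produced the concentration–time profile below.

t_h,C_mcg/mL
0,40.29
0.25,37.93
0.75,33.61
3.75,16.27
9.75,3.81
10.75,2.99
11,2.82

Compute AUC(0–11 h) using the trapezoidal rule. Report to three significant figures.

Trapezoidal AUC_0→11:
  [0→0.25]: (40.29+37.93)/2 × 0.25 = 9.7775
  [0.25→0.75]: (37.93+33.61)/2 × 0.5 = 17.885
  [0.75→3.75]: (33.61+16.27)/2 × 3 = 74.82
  [3.75→9.75]: (16.27+3.81)/2 × 6 = 60.24
  [9.75→10.75]: (3.81+2.99)/2 × 1 = 3.4
  [10.75→11]: (2.99+2.82)/2 × 0.25 = 0.72625
  Sum = 166.84875 mcg/mL·h

AUC = 167 mcg/mL·h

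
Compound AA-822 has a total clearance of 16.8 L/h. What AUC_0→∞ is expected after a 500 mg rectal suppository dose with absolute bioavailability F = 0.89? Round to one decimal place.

AUC = 26.5 mg/L·h

AUC_0→∞ = F × Dose / CL
        = 0.89 × 500 / 16.8 = 26.4881 mg/L·h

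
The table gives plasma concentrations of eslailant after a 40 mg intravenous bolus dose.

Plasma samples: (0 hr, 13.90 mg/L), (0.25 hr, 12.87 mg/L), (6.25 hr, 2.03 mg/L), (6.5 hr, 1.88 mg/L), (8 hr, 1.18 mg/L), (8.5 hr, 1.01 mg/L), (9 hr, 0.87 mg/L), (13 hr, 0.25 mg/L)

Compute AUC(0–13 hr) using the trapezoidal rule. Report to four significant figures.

Trapezoidal AUC_0→13:
  [0→0.25]: (13.90+12.87)/2 × 0.25 = 3.34625
  [0.25→6.25]: (12.87+2.03)/2 × 6 = 44.7
  [6.25→6.5]: (2.03+1.88)/2 × 0.25 = 0.48875
  [6.5→8]: (1.88+1.18)/2 × 1.5 = 2.295
  [8→8.5]: (1.18+1.01)/2 × 0.5 = 0.5475
  [8.5→9]: (1.01+0.87)/2 × 0.5 = 0.47
  [9→13]: (0.87+0.25)/2 × 4 = 2.24
  Sum = 54.0875 mg/L·hr

AUC = 54.09 mg/L·hr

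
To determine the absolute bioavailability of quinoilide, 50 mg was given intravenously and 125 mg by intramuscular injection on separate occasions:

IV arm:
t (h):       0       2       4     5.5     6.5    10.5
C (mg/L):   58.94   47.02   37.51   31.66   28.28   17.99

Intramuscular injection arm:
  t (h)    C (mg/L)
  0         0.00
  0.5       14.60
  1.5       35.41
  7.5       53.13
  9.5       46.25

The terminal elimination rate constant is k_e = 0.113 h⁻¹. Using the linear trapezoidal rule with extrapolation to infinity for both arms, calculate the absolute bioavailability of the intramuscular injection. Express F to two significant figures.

Trapezoidal AUC_0→10.5 (IV):
  [0→2]: (58.94+47.02)/2 × 2 = 105.96
  [2→4]: (47.02+37.51)/2 × 2 = 84.53
  [4→5.5]: (37.51+31.66)/2 × 1.5 = 51.8775
  [5.5→6.5]: (31.66+28.28)/2 × 1 = 29.97
  [6.5→10.5]: (28.28+17.99)/2 × 4 = 92.54
  Sum = 364.8775 mg/L·h
IV tail: 17.99/0.113 = 159.204; AUC_iv,0→∞ = 364.8775 + 159.204 = 524.0815 mg/L·h
Trapezoidal AUC_0→9.5 (intramuscular injection):
  [0→0.5]: (0.00+14.60)/2 × 0.5 = 3.65
  [0.5→1.5]: (14.60+35.41)/2 × 1 = 25.005
  [1.5→7.5]: (35.41+53.13)/2 × 6 = 265.62
  [7.5→9.5]: (53.13+46.25)/2 × 2 = 99.38
  Sum = 393.655 mg/L·h
intramuscular injection tail: 46.25/0.113 = 409.292; AUC_ev,0→∞ = 393.655 + 409.292 = 802.947 mg/L·h
F = (AUC_ev/D_ev)/(AUC_iv/D_iv) = (802.947/125)/(524.0815/50) = 6.423576/10.48163 = 0.6128

F = 0.61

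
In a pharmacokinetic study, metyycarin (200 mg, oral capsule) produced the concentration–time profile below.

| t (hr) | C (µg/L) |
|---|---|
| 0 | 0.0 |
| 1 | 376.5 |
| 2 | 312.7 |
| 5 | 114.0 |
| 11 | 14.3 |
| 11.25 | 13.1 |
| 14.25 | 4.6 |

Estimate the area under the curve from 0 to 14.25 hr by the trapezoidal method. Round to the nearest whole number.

Trapezoidal AUC_0→14.25:
  [0→1]: (0.0+376.5)/2 × 1 = 188.25
  [1→2]: (376.5+312.7)/2 × 1 = 344.6
  [2→5]: (312.7+114.0)/2 × 3 = 640.05
  [5→11]: (114.0+14.3)/2 × 6 = 384.9
  [11→11.25]: (14.3+13.1)/2 × 0.25 = 3.425
  [11.25→14.25]: (13.1+4.6)/2 × 3 = 26.55
  Sum = 1587.775 µg/L·hr

AUC = 1588 µg/L·hr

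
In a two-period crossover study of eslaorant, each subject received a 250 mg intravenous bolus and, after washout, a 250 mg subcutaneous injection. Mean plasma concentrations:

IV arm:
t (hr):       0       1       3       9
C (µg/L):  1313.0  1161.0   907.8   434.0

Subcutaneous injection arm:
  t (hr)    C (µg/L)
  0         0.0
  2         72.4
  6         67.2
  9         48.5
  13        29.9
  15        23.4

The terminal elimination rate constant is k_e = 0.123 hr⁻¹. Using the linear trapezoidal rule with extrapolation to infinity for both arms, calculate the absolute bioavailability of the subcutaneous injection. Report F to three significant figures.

F = 0.0852

Trapezoidal AUC_0→9 (IV):
  [0→1]: (1313.0+1161.0)/2 × 1 = 1237.0
  [1→3]: (1161.0+907.8)/2 × 2 = 2068.8
  [3→9]: (907.8+434.0)/2 × 6 = 4025.4
  Sum = 7331.2 µg/L·hr
IV tail: 434.0/0.123 = 3528.455; AUC_iv,0→∞ = 7331.2 + 3528.455 = 10859.655 µg/L·hr
Trapezoidal AUC_0→15 (subcutaneous injection):
  [0→2]: (0.0+72.4)/2 × 2 = 72.4
  [2→6]: (72.4+67.2)/2 × 4 = 279.2
  [6→9]: (67.2+48.5)/2 × 3 = 173.55
  [9→13]: (48.5+29.9)/2 × 4 = 156.8
  [13→15]: (29.9+23.4)/2 × 2 = 53.3
  Sum = 735.25 µg/L·hr
subcutaneous injection tail: 23.4/0.123 = 190.244; AUC_ev,0→∞ = 735.25 + 190.244 = 925.494 µg/L·hr
F = (AUC_ev/D_ev)/(AUC_iv/D_iv) = (925.494/250)/(10859.655/250) = 3.701976/43.43862 = 0.0852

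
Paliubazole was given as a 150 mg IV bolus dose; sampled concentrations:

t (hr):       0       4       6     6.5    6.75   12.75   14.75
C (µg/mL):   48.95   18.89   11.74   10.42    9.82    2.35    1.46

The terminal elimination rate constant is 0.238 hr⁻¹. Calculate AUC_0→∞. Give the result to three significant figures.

Trapezoidal AUC_0→14.75:
  [0→4]: (48.95+18.89)/2 × 4 = 135.68
  [4→6]: (18.89+11.74)/2 × 2 = 30.63
  [6→6.5]: (11.74+10.42)/2 × 0.5 = 5.54
  [6.5→6.75]: (10.42+9.82)/2 × 0.25 = 2.53
  [6.75→12.75]: (9.82+2.35)/2 × 6 = 36.51
  [12.75→14.75]: (2.35+1.46)/2 × 2 = 3.81
  Sum = 214.7 µg/mL·hr
Extrapolated tail: C_last / k_e = 1.46 / 0.238 = 6.134
AUC_0→∞ = 214.7 + 6.134 = 220.834 µg/mL·hr

AUC = 221 µg/mL·hr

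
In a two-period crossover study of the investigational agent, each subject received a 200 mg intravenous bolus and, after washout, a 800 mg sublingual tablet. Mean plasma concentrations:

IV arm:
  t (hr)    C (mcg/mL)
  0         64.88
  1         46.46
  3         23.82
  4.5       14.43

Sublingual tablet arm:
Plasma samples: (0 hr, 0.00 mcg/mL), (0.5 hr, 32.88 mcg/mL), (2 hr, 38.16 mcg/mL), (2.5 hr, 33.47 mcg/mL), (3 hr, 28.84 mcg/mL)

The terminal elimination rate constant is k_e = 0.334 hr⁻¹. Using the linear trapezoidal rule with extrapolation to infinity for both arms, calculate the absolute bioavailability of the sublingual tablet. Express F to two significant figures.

F = 0.23

Trapezoidal AUC_0→4.5 (IV):
  [0→1]: (64.88+46.46)/2 × 1 = 55.67
  [1→3]: (46.46+23.82)/2 × 2 = 70.28
  [3→4.5]: (23.82+14.43)/2 × 1.5 = 28.6875
  Sum = 154.6375 mcg/mL·hr
IV tail: 14.43/0.334 = 43.204; AUC_iv,0→∞ = 154.6375 + 43.204 = 197.8415 mcg/mL·hr
Trapezoidal AUC_0→3 (sublingual tablet):
  [0→0.5]: (0.00+32.88)/2 × 0.5 = 8.22
  [0.5→2]: (32.88+38.16)/2 × 1.5 = 53.28
  [2→2.5]: (38.16+33.47)/2 × 0.5 = 17.9075
  [2.5→3]: (33.47+28.84)/2 × 0.5 = 15.5775
  Sum = 94.985 mcg/mL·hr
sublingual tablet tail: 28.84/0.334 = 86.347; AUC_ev,0→∞ = 94.985 + 86.347 = 181.332 mcg/mL·hr
F = (AUC_ev/D_ev)/(AUC_iv/D_iv) = (181.332/800)/(197.8415/200) = 0.226665/0.9892075 = 0.2291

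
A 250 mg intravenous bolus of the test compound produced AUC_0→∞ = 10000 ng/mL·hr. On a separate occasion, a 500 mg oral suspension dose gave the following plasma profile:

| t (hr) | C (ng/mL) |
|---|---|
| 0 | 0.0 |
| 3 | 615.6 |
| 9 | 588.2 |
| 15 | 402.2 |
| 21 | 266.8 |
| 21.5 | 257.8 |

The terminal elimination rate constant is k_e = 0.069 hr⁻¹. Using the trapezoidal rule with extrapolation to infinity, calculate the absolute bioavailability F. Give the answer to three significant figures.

Trapezoidal AUC_0→21.5 (oral suspension):
  [0→3]: (0.0+615.6)/2 × 3 = 923.4
  [3→9]: (615.6+588.2)/2 × 6 = 3611.4
  [9→15]: (588.2+402.2)/2 × 6 = 2971.2
  [15→21]: (402.2+266.8)/2 × 6 = 2007.0
  [21→21.5]: (266.8+257.8)/2 × 0.5 = 131.15
  Sum = 9644.15 ng/mL·hr
Tail: C_last/k_e = 257.8/0.069 = 3736.232
AUC_0→∞ (oral suspension) = 9644.15 + 3736.232 = 13380.382 ng/mL·hr
F = (AUC_ev/D_ev)/(AUC_iv/D_iv) = (13380.382/500)/(10000/250) = 26.760764/40 = 0.6690

F = 0.669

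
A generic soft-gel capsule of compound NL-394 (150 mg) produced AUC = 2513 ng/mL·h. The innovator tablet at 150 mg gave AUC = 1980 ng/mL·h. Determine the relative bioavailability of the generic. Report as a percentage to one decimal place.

F_rel = (AUC_test/D_test) / (AUC_ref/D_ref)
      = (2513/150) / (1980/150)
      = 16.7533 / 13.2 = 1.2692 = 126.92%

F_rel = 126.9%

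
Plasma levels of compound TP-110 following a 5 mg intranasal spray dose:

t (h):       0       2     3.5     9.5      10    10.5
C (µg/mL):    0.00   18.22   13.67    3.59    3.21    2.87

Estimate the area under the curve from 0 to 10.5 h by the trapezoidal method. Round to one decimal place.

Trapezoidal AUC_0→10.5:
  [0→2]: (0.00+18.22)/2 × 2 = 18.22
  [2→3.5]: (18.22+13.67)/2 × 1.5 = 23.9175
  [3.5→9.5]: (13.67+3.59)/2 × 6 = 51.78
  [9.5→10]: (3.59+3.21)/2 × 0.5 = 1.7
  [10→10.5]: (3.21+2.87)/2 × 0.5 = 1.52
  Sum = 97.1375 µg/mL·h

AUC = 97.1 µg/mL·h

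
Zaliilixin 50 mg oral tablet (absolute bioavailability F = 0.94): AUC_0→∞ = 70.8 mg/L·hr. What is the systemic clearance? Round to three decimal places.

CL = F × Dose / AUC_0→∞
   = 0.94 × 50 / 70.8 = 0.663842 L/hr

CL = 0.664 L/hr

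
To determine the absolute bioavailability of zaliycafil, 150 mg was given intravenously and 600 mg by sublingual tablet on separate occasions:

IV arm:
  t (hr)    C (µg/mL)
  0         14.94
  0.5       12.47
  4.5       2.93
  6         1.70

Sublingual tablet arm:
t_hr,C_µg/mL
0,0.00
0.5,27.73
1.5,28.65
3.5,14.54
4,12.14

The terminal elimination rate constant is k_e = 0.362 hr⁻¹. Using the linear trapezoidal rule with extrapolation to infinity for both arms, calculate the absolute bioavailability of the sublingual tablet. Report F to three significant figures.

Trapezoidal AUC_0→6 (IV):
  [0→0.5]: (14.94+12.47)/2 × 0.5 = 6.8525
  [0.5→4.5]: (12.47+2.93)/2 × 4 = 30.8
  [4.5→6]: (2.93+1.70)/2 × 1.5 = 3.4725
  Sum = 41.125 µg/mL·hr
IV tail: 1.70/0.362 = 4.696; AUC_iv,0→∞ = 41.125 + 4.696 = 45.821 µg/mL·hr
Trapezoidal AUC_0→4 (sublingual tablet):
  [0→0.5]: (0.00+27.73)/2 × 0.5 = 6.9325
  [0.5→1.5]: (27.73+28.65)/2 × 1 = 28.19
  [1.5→3.5]: (28.65+14.54)/2 × 2 = 43.19
  [3.5→4]: (14.54+12.14)/2 × 0.5 = 6.67
  Sum = 84.9825 µg/mL·hr
sublingual tablet tail: 12.14/0.362 = 33.536; AUC_ev,0→∞ = 84.9825 + 33.536 = 118.5185 µg/mL·hr
F = (AUC_ev/D_ev)/(AUC_iv/D_iv) = (118.5185/600)/(45.821/150) = 0.197531/0.305473 = 0.6466

F = 0.647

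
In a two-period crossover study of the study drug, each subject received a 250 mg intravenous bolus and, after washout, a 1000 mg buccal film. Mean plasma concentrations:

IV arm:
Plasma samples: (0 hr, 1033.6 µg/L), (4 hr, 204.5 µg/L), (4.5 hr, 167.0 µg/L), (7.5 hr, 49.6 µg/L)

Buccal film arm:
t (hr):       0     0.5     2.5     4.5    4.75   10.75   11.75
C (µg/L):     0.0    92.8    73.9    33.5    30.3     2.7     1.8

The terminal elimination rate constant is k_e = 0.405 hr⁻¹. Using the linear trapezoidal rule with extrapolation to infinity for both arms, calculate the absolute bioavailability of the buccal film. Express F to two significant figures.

F = 0.034

Trapezoidal AUC_0→7.5 (IV):
  [0→4]: (1033.6+204.5)/2 × 4 = 2476.2
  [4→4.5]: (204.5+167.0)/2 × 0.5 = 92.875
  [4.5→7.5]: (167.0+49.6)/2 × 3 = 324.9
  Sum = 2893.975 µg/L·hr
IV tail: 49.6/0.405 = 122.469; AUC_iv,0→∞ = 2893.975 + 122.469 = 3016.444 µg/L·hr
Trapezoidal AUC_0→11.75 (buccal film):
  [0→0.5]: (0.0+92.8)/2 × 0.5 = 23.2
  [0.5→2.5]: (92.8+73.9)/2 × 2 = 166.7
  [2.5→4.5]: (73.9+33.5)/2 × 2 = 107.4
  [4.5→4.75]: (33.5+30.3)/2 × 0.25 = 7.975
  [4.75→10.75]: (30.3+2.7)/2 × 6 = 99.0
  [10.75→11.75]: (2.7+1.8)/2 × 1 = 2.25
  Sum = 406.525 µg/L·hr
buccal film tail: 1.8/0.405 = 4.444; AUC_ev,0→∞ = 406.525 + 4.444 = 410.969 µg/L·hr
F = (AUC_ev/D_ev)/(AUC_iv/D_iv) = (410.969/1000)/(3016.444/250) = 0.410969/12.065776 = 0.0341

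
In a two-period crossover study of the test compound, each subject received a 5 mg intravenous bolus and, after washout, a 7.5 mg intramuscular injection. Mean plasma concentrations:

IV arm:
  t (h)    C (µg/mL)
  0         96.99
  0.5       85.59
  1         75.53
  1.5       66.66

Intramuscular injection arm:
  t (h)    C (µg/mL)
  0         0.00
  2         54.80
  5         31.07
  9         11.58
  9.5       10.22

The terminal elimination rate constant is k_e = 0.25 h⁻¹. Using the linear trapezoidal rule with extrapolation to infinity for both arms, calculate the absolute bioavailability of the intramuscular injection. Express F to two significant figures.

Trapezoidal AUC_0→1.5 (IV):
  [0→0.5]: (96.99+85.59)/2 × 0.5 = 45.645
  [0.5→1]: (85.59+75.53)/2 × 0.5 = 40.28
  [1→1.5]: (75.53+66.66)/2 × 0.5 = 35.5475
  Sum = 121.4725 µg/mL·h
IV tail: 66.66/0.25 = 266.640; AUC_iv,0→∞ = 121.4725 + 266.640 = 388.1125 µg/mL·h
Trapezoidal AUC_0→9.5 (intramuscular injection):
  [0→2]: (0.00+54.80)/2 × 2 = 54.8
  [2→5]: (54.80+31.07)/2 × 3 = 128.805
  [5→9]: (31.07+11.58)/2 × 4 = 85.3
  [9→9.5]: (11.58+10.22)/2 × 0.5 = 5.45
  Sum = 274.355 µg/mL·h
intramuscular injection tail: 10.22/0.25 = 40.880; AUC_ev,0→∞ = 274.355 + 40.880 = 315.235 µg/mL·h
F = (AUC_ev/D_ev)/(AUC_iv/D_iv) = (315.235/7.5)/(388.1125/5) = 42.0313/77.6225 = 0.5415

F = 0.54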